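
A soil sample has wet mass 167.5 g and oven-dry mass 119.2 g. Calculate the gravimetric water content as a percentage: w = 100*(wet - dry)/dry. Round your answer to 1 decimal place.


Step 1: Water mass = wet - dry = 167.5 - 119.2 = 48.3 g
Step 2: w = 100 * water mass / dry mass
Step 3: w = 100 * 48.3 / 119.2 = 40.5%

40.5


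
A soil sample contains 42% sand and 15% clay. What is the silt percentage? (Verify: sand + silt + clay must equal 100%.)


Step 1: sand + silt + clay = 100%
Step 2: silt = 100 - sand - clay
Step 3: silt = 100 - 42 - 15
Step 4: silt = 43%

43


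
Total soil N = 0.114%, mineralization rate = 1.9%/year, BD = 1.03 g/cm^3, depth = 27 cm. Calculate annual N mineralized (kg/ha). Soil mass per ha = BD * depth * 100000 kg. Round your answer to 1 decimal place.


Step 1: Soil mass per ha = BD * depth * 100000 = 1.03 * 27 * 100000 = 2781000 kg
Step 2: Total N pool = soil mass * N%/100 = 2781000 * 0.114/100 = 3170.34 kg/ha
Step 3: N mineralized = N pool * rate%/100 = 3170.34 * 1.9/100 = 60.2 kg/ha/yr

60.2


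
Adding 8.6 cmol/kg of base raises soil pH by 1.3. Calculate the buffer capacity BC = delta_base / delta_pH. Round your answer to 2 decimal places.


Step 1: BC = change in base / change in pH
Step 2: BC = 8.6 / 1.3
Step 3: BC = 6.62 cmol/(kg*pH unit)

6.62


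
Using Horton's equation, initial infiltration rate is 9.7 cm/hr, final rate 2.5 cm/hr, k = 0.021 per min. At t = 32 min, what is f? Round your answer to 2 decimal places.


Step 1: f = fc + (f0 - fc) * exp(-k * t)
Step 2: exp(-0.021 * 32) = 0.510686
Step 3: f = 2.5 + (9.7 - 2.5) * 0.510686
Step 4: f = 2.5 + 7.2 * 0.510686
Step 5: f = 6.18 cm/hr

6.18


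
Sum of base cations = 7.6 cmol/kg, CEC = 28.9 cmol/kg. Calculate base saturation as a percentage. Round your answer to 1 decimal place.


Step 1: BS = 100 * (sum of bases) / CEC
Step 2: BS = 100 * 7.6 / 28.9
Step 3: BS = 26.3%

26.3


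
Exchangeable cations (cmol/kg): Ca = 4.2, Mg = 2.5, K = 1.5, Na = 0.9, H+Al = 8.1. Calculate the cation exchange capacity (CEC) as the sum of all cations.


Step 1: CEC = Ca + Mg + K + Na + (H+Al)
Step 2: CEC = 4.2 + 2.5 + 1.5 + 0.9 + 8.1
Step 3: CEC = 17.2 cmol/kg

17.2


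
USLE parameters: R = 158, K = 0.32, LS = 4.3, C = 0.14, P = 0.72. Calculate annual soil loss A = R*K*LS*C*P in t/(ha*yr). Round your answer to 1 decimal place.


Step 1: A = R * K * LS * C * P
Step 2: R * K = 158 * 0.32 = 50.56
Step 3: (R*K) * LS = 50.56 * 4.3 = 217.408
Step 4: * C * P = 217.408 * 0.14 * 0.72 = 21.9
Step 5: A = 21.9 t/(ha*yr)

21.9


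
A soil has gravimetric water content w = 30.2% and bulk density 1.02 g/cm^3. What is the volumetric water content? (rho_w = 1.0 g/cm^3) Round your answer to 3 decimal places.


Step 1: theta = (w / 100) * BD / rho_w
Step 2: theta = (30.2 / 100) * 1.02 / 1.0
Step 3: theta = 0.302 * 1.02
Step 4: theta = 0.308

0.308


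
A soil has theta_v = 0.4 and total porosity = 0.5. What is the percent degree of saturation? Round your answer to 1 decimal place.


Step 1: S = 100 * theta_v / n
Step 2: S = 100 * 0.4 / 0.5
Step 3: S = 80.0%

80.0


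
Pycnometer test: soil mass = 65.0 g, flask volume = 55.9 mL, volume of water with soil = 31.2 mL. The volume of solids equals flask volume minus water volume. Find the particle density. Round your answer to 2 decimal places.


Step 1: Volume of solids = flask volume - water volume with soil
Step 2: V_solids = 55.9 - 31.2 = 24.7 mL
Step 3: Particle density = mass / V_solids = 65.0 / 24.7 = 2.63 g/cm^3

2.63


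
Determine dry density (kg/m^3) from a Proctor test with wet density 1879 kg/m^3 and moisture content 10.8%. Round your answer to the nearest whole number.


Step 1: Dry density = wet density / (1 + w/100)
Step 2: Dry density = 1879 / (1 + 10.8/100)
Step 3: Dry density = 1879 / 1.108
Step 4: Dry density = 1696 kg/m^3

1696


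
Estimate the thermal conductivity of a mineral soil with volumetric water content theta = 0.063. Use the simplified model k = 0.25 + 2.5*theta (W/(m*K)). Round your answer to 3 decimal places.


Step 1: k = 0.25 + 2.5 * theta
Step 2: k = 0.25 + 2.5 * 0.063
Step 3: k = 0.25 + 0.158
Step 4: k = 0.408 W/(m*K)

0.408


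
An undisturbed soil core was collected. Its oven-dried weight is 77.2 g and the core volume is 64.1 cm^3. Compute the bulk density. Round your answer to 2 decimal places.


Step 1: Identify the formula: BD = dry mass / volume
Step 2: Substitute values: BD = 77.2 / 64.1
Step 3: BD = 1.2 g/cm^3

1.2


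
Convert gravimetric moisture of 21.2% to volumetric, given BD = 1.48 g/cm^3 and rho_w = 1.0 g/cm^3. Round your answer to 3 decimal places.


Step 1: theta = (w / 100) * BD / rho_w
Step 2: theta = (21.2 / 100) * 1.48 / 1.0
Step 3: theta = 0.212 * 1.48
Step 4: theta = 0.314

0.314


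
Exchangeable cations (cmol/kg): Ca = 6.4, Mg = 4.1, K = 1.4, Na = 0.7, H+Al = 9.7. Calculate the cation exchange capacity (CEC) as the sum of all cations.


Step 1: CEC = Ca + Mg + K + Na + (H+Al)
Step 2: CEC = 6.4 + 4.1 + 1.4 + 0.7 + 9.7
Step 3: CEC = 22.3 cmol/kg

22.3


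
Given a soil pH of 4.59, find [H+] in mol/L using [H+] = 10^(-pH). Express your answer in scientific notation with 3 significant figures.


Step 1: [H+] = 10^(-pH)
Step 2: [H+] = 10^(-4.59)
Step 3: [H+] = 2.57e-05 mol/L

2.57e-05


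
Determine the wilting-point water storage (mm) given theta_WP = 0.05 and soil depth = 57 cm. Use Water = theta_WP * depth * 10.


Step 1: Water (mm) = theta_WP * depth * 10
Step 2: Water = 0.05 * 57 * 10
Step 3: Water = 28.5 mm

28.5


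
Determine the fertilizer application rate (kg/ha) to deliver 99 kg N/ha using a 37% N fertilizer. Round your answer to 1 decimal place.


Step 1: Fertilizer rate = target N / (N content / 100)
Step 2: Rate = 99 / (37 / 100)
Step 3: Rate = 99 / 0.37
Step 4: Rate = 267.6 kg/ha

267.6


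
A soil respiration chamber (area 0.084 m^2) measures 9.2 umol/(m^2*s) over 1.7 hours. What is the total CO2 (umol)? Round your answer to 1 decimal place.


Step 1: Convert time to seconds: 1.7 hr * 3600 = 6120.0 s
Step 2: Total = flux * area * time_s
Step 3: Total = 9.2 * 0.084 * 6120.0
Step 4: Total = 4729.5 umol

4729.5


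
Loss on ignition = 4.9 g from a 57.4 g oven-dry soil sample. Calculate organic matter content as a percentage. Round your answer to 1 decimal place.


Step 1: OM% = 100 * LOI / sample mass
Step 2: OM = 100 * 4.9 / 57.4
Step 3: OM = 8.5%

8.5


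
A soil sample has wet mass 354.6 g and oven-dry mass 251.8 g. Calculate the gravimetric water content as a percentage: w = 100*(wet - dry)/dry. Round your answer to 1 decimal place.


Step 1: Water mass = wet - dry = 354.6 - 251.8 = 102.8 g
Step 2: w = 100 * water mass / dry mass
Step 3: w = 100 * 102.8 / 251.8 = 40.8%

40.8


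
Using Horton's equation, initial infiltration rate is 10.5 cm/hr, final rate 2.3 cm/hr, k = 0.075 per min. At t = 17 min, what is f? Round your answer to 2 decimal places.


Step 1: f = fc + (f0 - fc) * exp(-k * t)
Step 2: exp(-0.075 * 17) = 0.279431
Step 3: f = 2.3 + (10.5 - 2.3) * 0.279431
Step 4: f = 2.3 + 8.2 * 0.279431
Step 5: f = 4.59 cm/hr

4.59


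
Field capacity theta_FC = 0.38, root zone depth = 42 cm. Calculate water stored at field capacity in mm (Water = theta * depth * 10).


Step 1: Water (mm) = theta_FC * depth (cm) * 10
Step 2: Water = 0.38 * 42 * 10
Step 3: Water = 159.6 mm

159.6


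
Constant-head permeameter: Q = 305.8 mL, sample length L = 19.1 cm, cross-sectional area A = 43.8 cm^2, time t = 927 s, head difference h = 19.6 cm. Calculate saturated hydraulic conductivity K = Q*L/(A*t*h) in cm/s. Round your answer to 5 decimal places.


Step 1: K = Q * L / (A * t * h)
Step 2: Numerator = 305.8 * 19.1 = 5840.78
Step 3: Denominator = 43.8 * 927 * 19.6 = 795810.96
Step 4: K = 5840.78 / 795810.96 = 0.00734 cm/s

0.00734


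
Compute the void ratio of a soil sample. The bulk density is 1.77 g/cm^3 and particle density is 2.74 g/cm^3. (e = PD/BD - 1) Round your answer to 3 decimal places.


Step 1: e = PD / BD - 1
Step 2: e = 2.74 / 1.77 - 1
Step 3: e = 1.54802 - 1
Step 4: e = 0.548

0.548


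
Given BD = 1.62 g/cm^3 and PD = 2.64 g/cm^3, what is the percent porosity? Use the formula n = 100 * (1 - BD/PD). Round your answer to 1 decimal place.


Step 1: Formula: n = 100 * (1 - BD / PD)
Step 2: n = 100 * (1 - 1.62 / 2.64)
Step 3: n = 100 * (1 - 0.61364)
Step 4: n = 38.6%

38.6


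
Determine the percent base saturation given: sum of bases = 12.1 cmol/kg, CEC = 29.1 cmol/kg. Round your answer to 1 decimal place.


Step 1: BS = 100 * (sum of bases) / CEC
Step 2: BS = 100 * 12.1 / 29.1
Step 3: BS = 41.6%

41.6


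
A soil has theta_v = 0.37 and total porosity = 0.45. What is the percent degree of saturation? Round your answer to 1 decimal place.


Step 1: S = 100 * theta_v / n
Step 2: S = 100 * 0.37 / 0.45
Step 3: S = 82.2%

82.2


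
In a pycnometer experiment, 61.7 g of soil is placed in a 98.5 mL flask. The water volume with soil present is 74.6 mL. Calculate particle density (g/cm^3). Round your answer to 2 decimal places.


Step 1: Volume of solids = flask volume - water volume with soil
Step 2: V_solids = 98.5 - 74.6 = 23.9 mL
Step 3: Particle density = mass / V_solids = 61.7 / 23.9 = 2.58 g/cm^3

2.58


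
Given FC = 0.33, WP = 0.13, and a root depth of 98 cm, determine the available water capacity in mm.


Step 1: Available water = (FC - WP) * depth * 10
Step 2: AW = (0.33 - 0.13) * 98 * 10
Step 3: AW = 0.2 * 98 * 10
Step 4: AW = 196.0 mm

196.0


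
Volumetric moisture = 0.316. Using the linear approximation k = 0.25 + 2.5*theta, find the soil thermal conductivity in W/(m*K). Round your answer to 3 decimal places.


Step 1: k = 0.25 + 2.5 * theta
Step 2: k = 0.25 + 2.5 * 0.316
Step 3: k = 0.25 + 0.79
Step 4: k = 1.04 W/(m*K)

1.04


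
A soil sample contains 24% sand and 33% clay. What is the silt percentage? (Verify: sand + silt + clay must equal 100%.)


Step 1: sand + silt + clay = 100%
Step 2: silt = 100 - sand - clay
Step 3: silt = 100 - 24 - 33
Step 4: silt = 43%

43


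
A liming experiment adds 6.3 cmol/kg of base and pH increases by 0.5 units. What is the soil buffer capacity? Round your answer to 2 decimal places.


Step 1: BC = change in base / change in pH
Step 2: BC = 6.3 / 0.5
Step 3: BC = 12.6 cmol/(kg*pH unit)

12.6


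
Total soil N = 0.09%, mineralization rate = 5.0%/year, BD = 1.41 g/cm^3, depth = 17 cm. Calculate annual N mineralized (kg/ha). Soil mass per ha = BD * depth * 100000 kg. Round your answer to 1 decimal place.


Step 1: Soil mass per ha = BD * depth * 100000 = 1.41 * 17 * 100000 = 2397000 kg
Step 2: Total N pool = soil mass * N%/100 = 2397000 * 0.09/100 = 2157.3 kg/ha
Step 3: N mineralized = N pool * rate%/100 = 2157.3 * 5.0/100 = 107.9 kg/ha/yr

107.9


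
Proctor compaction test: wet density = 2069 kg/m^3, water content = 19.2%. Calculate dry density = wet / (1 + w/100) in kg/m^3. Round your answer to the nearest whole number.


Step 1: Dry density = wet density / (1 + w/100)
Step 2: Dry density = 2069 / (1 + 19.2/100)
Step 3: Dry density = 2069 / 1.192
Step 4: Dry density = 1736 kg/m^3

1736


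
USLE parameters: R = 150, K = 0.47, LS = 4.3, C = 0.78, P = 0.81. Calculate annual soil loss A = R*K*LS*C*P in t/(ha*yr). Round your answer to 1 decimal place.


Step 1: A = R * K * LS * C * P
Step 2: R * K = 150 * 0.47 = 70.5
Step 3: (R*K) * LS = 70.5 * 4.3 = 303.15
Step 4: * C * P = 303.15 * 0.78 * 0.81 = 191.5
Step 5: A = 191.5 t/(ha*yr)

191.5


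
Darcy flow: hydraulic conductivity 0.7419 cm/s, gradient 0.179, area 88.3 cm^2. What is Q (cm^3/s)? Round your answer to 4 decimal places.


Step 1: Apply Darcy's law: Q = K * i * A
Step 2: Q = 0.7419 * 0.179 * 88.3
Step 3: Q = 11.7262 cm^3/s

11.7262


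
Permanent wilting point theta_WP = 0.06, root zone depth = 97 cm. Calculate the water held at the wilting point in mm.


Step 1: Water (mm) = theta_WP * depth * 10
Step 2: Water = 0.06 * 97 * 10
Step 3: Water = 58.2 mm

58.2


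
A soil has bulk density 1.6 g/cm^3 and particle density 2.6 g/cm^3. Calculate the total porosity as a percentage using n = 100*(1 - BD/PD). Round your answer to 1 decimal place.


Step 1: Formula: n = 100 * (1 - BD / PD)
Step 2: n = 100 * (1 - 1.6 / 2.6)
Step 3: n = 100 * (1 - 0.61538)
Step 4: n = 38.5%

38.5


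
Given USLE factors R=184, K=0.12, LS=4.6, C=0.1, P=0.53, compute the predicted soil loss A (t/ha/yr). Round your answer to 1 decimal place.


Step 1: A = R * K * LS * C * P
Step 2: R * K = 184 * 0.12 = 22.08
Step 3: (R*K) * LS = 22.08 * 4.6 = 101.568
Step 4: * C * P = 101.568 * 0.1 * 0.53 = 5.4
Step 5: A = 5.4 t/(ha*yr)

5.4


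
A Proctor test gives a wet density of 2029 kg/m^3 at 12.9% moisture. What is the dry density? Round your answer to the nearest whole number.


Step 1: Dry density = wet density / (1 + w/100)
Step 2: Dry density = 2029 / (1 + 12.9/100)
Step 3: Dry density = 2029 / 1.129
Step 4: Dry density = 1797 kg/m^3

1797


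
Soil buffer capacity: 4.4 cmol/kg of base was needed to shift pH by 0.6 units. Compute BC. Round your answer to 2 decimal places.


Step 1: BC = change in base / change in pH
Step 2: BC = 4.4 / 0.6
Step 3: BC = 7.33 cmol/(kg*pH unit)

7.33


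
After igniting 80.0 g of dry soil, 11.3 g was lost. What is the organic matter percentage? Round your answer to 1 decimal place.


Step 1: OM% = 100 * LOI / sample mass
Step 2: OM = 100 * 11.3 / 80.0
Step 3: OM = 14.1%

14.1


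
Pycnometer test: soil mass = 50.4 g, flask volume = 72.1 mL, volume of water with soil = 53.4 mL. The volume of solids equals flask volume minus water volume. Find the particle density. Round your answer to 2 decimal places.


Step 1: Volume of solids = flask volume - water volume with soil
Step 2: V_solids = 72.1 - 53.4 = 18.7 mL
Step 3: Particle density = mass / V_solids = 50.4 / 18.7 = 2.7 g/cm^3

2.7


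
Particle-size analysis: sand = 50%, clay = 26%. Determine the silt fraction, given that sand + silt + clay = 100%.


Step 1: sand + silt + clay = 100%
Step 2: silt = 100 - sand - clay
Step 3: silt = 100 - 50 - 26
Step 4: silt = 24%

24


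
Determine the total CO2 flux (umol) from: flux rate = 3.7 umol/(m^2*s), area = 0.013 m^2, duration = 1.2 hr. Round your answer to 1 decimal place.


Step 1: Convert time to seconds: 1.2 hr * 3600 = 4320.0 s
Step 2: Total = flux * area * time_s
Step 3: Total = 3.7 * 0.013 * 4320.0
Step 4: Total = 207.8 umol

207.8


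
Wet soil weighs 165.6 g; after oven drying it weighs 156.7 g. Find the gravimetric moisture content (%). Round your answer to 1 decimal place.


Step 1: Water mass = wet - dry = 165.6 - 156.7 = 8.9 g
Step 2: w = 100 * water mass / dry mass
Step 3: w = 100 * 8.9 / 156.7 = 5.7%

5.7


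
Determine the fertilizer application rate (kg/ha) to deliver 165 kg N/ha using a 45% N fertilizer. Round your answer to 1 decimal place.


Step 1: Fertilizer rate = target N / (N content / 100)
Step 2: Rate = 165 / (45 / 100)
Step 3: Rate = 165 / 0.45
Step 4: Rate = 366.7 kg/ha

366.7


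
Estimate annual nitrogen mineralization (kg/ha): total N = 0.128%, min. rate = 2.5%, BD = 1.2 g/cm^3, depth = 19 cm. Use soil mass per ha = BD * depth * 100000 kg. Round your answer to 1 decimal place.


Step 1: Soil mass per ha = BD * depth * 100000 = 1.2 * 19 * 100000 = 2280000 kg
Step 2: Total N pool = soil mass * N%/100 = 2280000 * 0.128/100 = 2918.4 kg/ha
Step 3: N mineralized = N pool * rate%/100 = 2918.4 * 2.5/100 = 73.0 kg/ha/yr

73.0


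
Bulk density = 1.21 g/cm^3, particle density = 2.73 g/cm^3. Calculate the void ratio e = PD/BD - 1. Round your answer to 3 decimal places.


Step 1: e = PD / BD - 1
Step 2: e = 2.73 / 1.21 - 1
Step 3: e = 2.2562 - 1
Step 4: e = 1.256

1.256


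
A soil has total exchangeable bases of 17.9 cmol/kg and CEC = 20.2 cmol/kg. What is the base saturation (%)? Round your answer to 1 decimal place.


Step 1: BS = 100 * (sum of bases) / CEC
Step 2: BS = 100 * 17.9 / 20.2
Step 3: BS = 88.6%

88.6


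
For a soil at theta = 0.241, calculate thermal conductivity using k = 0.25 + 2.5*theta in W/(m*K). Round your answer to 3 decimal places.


Step 1: k = 0.25 + 2.5 * theta
Step 2: k = 0.25 + 2.5 * 0.241
Step 3: k = 0.25 + 0.603
Step 4: k = 0.853 W/(m*K)

0.853


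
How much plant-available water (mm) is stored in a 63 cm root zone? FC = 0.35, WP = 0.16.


Step 1: Available water = (FC - WP) * depth * 10
Step 2: AW = (0.35 - 0.16) * 63 * 10
Step 3: AW = 0.19 * 63 * 10
Step 4: AW = 119.7 mm

119.7


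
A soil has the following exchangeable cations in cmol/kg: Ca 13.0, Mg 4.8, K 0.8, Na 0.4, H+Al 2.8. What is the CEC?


Step 1: CEC = Ca + Mg + K + Na + (H+Al)
Step 2: CEC = 13.0 + 4.8 + 0.8 + 0.4 + 2.8
Step 3: CEC = 21.8 cmol/kg

21.8


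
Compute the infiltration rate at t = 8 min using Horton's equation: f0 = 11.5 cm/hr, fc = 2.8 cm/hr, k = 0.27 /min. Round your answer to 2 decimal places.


Step 1: f = fc + (f0 - fc) * exp(-k * t)
Step 2: exp(-0.27 * 8) = 0.115325
Step 3: f = 2.8 + (11.5 - 2.8) * 0.115325
Step 4: f = 2.8 + 8.7 * 0.115325
Step 5: f = 3.8 cm/hr

3.8


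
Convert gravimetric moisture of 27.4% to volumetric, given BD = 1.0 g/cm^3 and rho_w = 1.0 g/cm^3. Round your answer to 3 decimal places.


Step 1: theta = (w / 100) * BD / rho_w
Step 2: theta = (27.4 / 100) * 1.0 / 1.0
Step 3: theta = 0.274 * 1.0
Step 4: theta = 0.274

0.274


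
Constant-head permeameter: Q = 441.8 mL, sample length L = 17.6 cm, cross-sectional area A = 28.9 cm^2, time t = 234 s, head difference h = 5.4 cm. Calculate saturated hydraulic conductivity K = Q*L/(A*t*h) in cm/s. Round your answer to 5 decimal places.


Step 1: K = Q * L / (A * t * h)
Step 2: Numerator = 441.8 * 17.6 = 7775.68
Step 3: Denominator = 28.9 * 234 * 5.4 = 36518.04
Step 4: K = 7775.68 / 36518.04 = 0.21293 cm/s

0.21293


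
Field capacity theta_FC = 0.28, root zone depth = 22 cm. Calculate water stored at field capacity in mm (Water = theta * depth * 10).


Step 1: Water (mm) = theta_FC * depth (cm) * 10
Step 2: Water = 0.28 * 22 * 10
Step 3: Water = 61.6 mm

61.6


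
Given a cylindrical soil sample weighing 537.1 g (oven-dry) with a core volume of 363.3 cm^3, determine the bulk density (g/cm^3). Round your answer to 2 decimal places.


Step 1: Identify the formula: BD = dry mass / volume
Step 2: Substitute values: BD = 537.1 / 363.3
Step 3: BD = 1.48 g/cm^3

1.48


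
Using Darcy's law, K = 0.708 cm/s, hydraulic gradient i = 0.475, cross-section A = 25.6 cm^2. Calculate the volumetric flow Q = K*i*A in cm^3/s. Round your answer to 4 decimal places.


Step 1: Apply Darcy's law: Q = K * i * A
Step 2: Q = 0.708 * 0.475 * 25.6
Step 3: Q = 8.6093 cm^3/s

8.6093


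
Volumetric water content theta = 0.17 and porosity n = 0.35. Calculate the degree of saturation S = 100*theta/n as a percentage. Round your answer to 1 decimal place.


Step 1: S = 100 * theta_v / n
Step 2: S = 100 * 0.17 / 0.35
Step 3: S = 48.6%

48.6


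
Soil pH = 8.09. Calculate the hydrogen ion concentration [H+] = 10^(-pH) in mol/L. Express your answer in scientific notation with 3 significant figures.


Step 1: [H+] = 10^(-pH)
Step 2: [H+] = 10^(-8.09)
Step 3: [H+] = 8.13e-09 mol/L

8.13e-09


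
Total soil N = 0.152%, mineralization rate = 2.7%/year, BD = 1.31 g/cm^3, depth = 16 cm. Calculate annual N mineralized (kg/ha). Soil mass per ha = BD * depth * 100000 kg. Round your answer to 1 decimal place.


Step 1: Soil mass per ha = BD * depth * 100000 = 1.31 * 16 * 100000 = 2096000 kg
Step 2: Total N pool = soil mass * N%/100 = 2096000 * 0.152/100 = 3185.92 kg/ha
Step 3: N mineralized = N pool * rate%/100 = 3185.92 * 2.7/100 = 86.0 kg/ha/yr

86.0


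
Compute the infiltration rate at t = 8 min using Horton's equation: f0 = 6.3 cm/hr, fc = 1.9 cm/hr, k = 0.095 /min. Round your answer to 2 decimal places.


Step 1: f = fc + (f0 - fc) * exp(-k * t)
Step 2: exp(-0.095 * 8) = 0.467666
Step 3: f = 1.9 + (6.3 - 1.9) * 0.467666
Step 4: f = 1.9 + 4.4 * 0.467666
Step 5: f = 3.96 cm/hr

3.96


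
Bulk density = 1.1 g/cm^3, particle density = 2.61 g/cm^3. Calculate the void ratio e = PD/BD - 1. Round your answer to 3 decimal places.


Step 1: e = PD / BD - 1
Step 2: e = 2.61 / 1.1 - 1
Step 3: e = 2.37273 - 1
Step 4: e = 1.373

1.373


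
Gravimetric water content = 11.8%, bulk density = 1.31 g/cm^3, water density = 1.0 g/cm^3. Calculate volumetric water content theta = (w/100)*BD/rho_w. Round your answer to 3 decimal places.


Step 1: theta = (w / 100) * BD / rho_w
Step 2: theta = (11.8 / 100) * 1.31 / 1.0
Step 3: theta = 0.118 * 1.31
Step 4: theta = 0.155

0.155


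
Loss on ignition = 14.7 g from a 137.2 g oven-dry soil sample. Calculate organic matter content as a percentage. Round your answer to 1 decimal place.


Step 1: OM% = 100 * LOI / sample mass
Step 2: OM = 100 * 14.7 / 137.2
Step 3: OM = 10.7%

10.7


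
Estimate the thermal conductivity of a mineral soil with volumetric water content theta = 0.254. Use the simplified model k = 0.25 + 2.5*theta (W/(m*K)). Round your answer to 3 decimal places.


Step 1: k = 0.25 + 2.5 * theta
Step 2: k = 0.25 + 2.5 * 0.254
Step 3: k = 0.25 + 0.635
Step 4: k = 0.885 W/(m*K)

0.885


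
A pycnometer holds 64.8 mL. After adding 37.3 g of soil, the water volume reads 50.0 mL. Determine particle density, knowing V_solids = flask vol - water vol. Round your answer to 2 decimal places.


Step 1: Volume of solids = flask volume - water volume with soil
Step 2: V_solids = 64.8 - 50.0 = 14.8 mL
Step 3: Particle density = mass / V_solids = 37.3 / 14.8 = 2.52 g/cm^3

2.52


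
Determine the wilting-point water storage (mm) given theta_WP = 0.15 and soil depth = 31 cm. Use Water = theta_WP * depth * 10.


Step 1: Water (mm) = theta_WP * depth * 10
Step 2: Water = 0.15 * 31 * 10
Step 3: Water = 46.5 mm

46.5


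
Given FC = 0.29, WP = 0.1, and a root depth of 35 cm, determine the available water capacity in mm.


Step 1: Available water = (FC - WP) * depth * 10
Step 2: AW = (0.29 - 0.1) * 35 * 10
Step 3: AW = 0.19 * 35 * 10
Step 4: AW = 66.5 mm

66.5


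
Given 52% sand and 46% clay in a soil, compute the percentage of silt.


Step 1: sand + silt + clay = 100%
Step 2: silt = 100 - sand - clay
Step 3: silt = 100 - 52 - 46
Step 4: silt = 2%

2


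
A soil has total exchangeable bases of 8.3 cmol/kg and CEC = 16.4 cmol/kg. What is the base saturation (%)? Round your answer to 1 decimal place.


Step 1: BS = 100 * (sum of bases) / CEC
Step 2: BS = 100 * 8.3 / 16.4
Step 3: BS = 50.6%

50.6


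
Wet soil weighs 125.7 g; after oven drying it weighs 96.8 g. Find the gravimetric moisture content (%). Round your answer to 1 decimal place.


Step 1: Water mass = wet - dry = 125.7 - 96.8 = 28.9 g
Step 2: w = 100 * water mass / dry mass
Step 3: w = 100 * 28.9 / 96.8 = 29.9%

29.9


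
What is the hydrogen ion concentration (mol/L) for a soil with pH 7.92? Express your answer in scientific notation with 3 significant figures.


Step 1: [H+] = 10^(-pH)
Step 2: [H+] = 10^(-7.92)
Step 3: [H+] = 1.20e-08 mol/L

1.20e-08


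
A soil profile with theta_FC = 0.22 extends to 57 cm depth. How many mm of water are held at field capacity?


Step 1: Water (mm) = theta_FC * depth (cm) * 10
Step 2: Water = 0.22 * 57 * 10
Step 3: Water = 125.4 mm

125.4


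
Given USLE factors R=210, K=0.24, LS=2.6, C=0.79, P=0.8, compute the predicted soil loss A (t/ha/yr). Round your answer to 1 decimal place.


Step 1: A = R * K * LS * C * P
Step 2: R * K = 210 * 0.24 = 50.4
Step 3: (R*K) * LS = 50.4 * 2.6 = 131.04
Step 4: * C * P = 131.04 * 0.79 * 0.8 = 82.8
Step 5: A = 82.8 t/(ha*yr)

82.8


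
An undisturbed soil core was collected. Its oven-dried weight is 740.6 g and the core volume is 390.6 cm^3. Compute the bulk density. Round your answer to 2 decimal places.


Step 1: Identify the formula: BD = dry mass / volume
Step 2: Substitute values: BD = 740.6 / 390.6
Step 3: BD = 1.9 g/cm^3

1.9


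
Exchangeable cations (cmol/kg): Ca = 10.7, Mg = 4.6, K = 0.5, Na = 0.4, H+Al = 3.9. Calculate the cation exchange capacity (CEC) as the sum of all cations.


Step 1: CEC = Ca + Mg + K + Na + (H+Al)
Step 2: CEC = 10.7 + 4.6 + 0.5 + 0.4 + 3.9
Step 3: CEC = 20.1 cmol/kg

20.1


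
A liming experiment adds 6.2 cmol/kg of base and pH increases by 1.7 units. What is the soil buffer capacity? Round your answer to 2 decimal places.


Step 1: BC = change in base / change in pH
Step 2: BC = 6.2 / 1.7
Step 3: BC = 3.65 cmol/(kg*pH unit)

3.65


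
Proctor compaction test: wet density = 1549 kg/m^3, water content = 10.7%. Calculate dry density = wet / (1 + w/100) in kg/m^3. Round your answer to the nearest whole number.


Step 1: Dry density = wet density / (1 + w/100)
Step 2: Dry density = 1549 / (1 + 10.7/100)
Step 3: Dry density = 1549 / 1.107
Step 4: Dry density = 1399 kg/m^3

1399


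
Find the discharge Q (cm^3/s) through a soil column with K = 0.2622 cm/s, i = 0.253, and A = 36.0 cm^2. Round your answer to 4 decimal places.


Step 1: Apply Darcy's law: Q = K * i * A
Step 2: Q = 0.2622 * 0.253 * 36.0
Step 3: Q = 2.3881 cm^3/s

2.3881


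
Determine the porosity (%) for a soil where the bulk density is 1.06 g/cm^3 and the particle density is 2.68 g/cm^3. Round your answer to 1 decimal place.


Step 1: Formula: n = 100 * (1 - BD / PD)
Step 2: n = 100 * (1 - 1.06 / 2.68)
Step 3: n = 100 * (1 - 0.39552)
Step 4: n = 60.4%

60.4


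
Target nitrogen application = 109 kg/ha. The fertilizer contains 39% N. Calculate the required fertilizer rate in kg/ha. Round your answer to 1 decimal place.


Step 1: Fertilizer rate = target N / (N content / 100)
Step 2: Rate = 109 / (39 / 100)
Step 3: Rate = 109 / 0.39
Step 4: Rate = 279.5 kg/ha

279.5


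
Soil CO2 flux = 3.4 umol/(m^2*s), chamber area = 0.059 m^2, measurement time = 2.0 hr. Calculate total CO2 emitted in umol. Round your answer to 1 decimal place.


Step 1: Convert time to seconds: 2.0 hr * 3600 = 7200.0 s
Step 2: Total = flux * area * time_s
Step 3: Total = 3.4 * 0.059 * 7200.0
Step 4: Total = 1444.3 umol

1444.3


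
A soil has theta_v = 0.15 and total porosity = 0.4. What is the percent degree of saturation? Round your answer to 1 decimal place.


Step 1: S = 100 * theta_v / n
Step 2: S = 100 * 0.15 / 0.4
Step 3: S = 37.5%

37.5


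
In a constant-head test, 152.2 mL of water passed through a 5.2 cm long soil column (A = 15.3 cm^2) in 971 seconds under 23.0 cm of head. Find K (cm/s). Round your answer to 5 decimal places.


Step 1: K = Q * L / (A * t * h)
Step 2: Numerator = 152.2 * 5.2 = 791.44
Step 3: Denominator = 15.3 * 971 * 23.0 = 341694.9
Step 4: K = 791.44 / 341694.9 = 0.00232 cm/s

0.00232


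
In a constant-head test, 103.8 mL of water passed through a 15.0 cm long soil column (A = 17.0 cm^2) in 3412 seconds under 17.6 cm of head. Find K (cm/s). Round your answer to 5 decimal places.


Step 1: K = Q * L / (A * t * h)
Step 2: Numerator = 103.8 * 15.0 = 1557.0
Step 3: Denominator = 17.0 * 3412 * 17.6 = 1020870.4
Step 4: K = 1557.0 / 1020870.4 = 0.00153 cm/s

0.00153


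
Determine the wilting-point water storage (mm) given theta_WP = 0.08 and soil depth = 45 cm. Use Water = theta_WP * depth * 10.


Step 1: Water (mm) = theta_WP * depth * 10
Step 2: Water = 0.08 * 45 * 10
Step 3: Water = 36.0 mm

36.0


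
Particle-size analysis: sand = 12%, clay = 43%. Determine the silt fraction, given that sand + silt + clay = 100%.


Step 1: sand + silt + clay = 100%
Step 2: silt = 100 - sand - clay
Step 3: silt = 100 - 12 - 43
Step 4: silt = 45%

45


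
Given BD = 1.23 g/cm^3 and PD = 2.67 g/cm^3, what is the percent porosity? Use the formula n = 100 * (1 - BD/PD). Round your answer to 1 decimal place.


Step 1: Formula: n = 100 * (1 - BD / PD)
Step 2: n = 100 * (1 - 1.23 / 2.67)
Step 3: n = 100 * (1 - 0.46067)
Step 4: n = 53.9%

53.9


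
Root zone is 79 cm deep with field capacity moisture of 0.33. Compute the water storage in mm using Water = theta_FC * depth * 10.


Step 1: Water (mm) = theta_FC * depth (cm) * 10
Step 2: Water = 0.33 * 79 * 10
Step 3: Water = 260.7 mm

260.7


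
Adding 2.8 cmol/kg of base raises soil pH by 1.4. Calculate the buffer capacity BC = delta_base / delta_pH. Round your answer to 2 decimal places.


Step 1: BC = change in base / change in pH
Step 2: BC = 2.8 / 1.4
Step 3: BC = 2.0 cmol/(kg*pH unit)

2.0


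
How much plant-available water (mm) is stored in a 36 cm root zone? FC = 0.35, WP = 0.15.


Step 1: Available water = (FC - WP) * depth * 10
Step 2: AW = (0.35 - 0.15) * 36 * 10
Step 3: AW = 0.2 * 36 * 10
Step 4: AW = 72.0 mm

72.0


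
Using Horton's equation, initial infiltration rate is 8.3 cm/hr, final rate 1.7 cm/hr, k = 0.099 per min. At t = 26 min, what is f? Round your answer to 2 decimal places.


Step 1: f = fc + (f0 - fc) * exp(-k * t)
Step 2: exp(-0.099 * 26) = 0.07623
Step 3: f = 1.7 + (8.3 - 1.7) * 0.07623
Step 4: f = 1.7 + 6.6 * 0.07623
Step 5: f = 2.2 cm/hr

2.2


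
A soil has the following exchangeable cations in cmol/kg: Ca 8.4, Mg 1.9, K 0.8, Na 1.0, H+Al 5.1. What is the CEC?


Step 1: CEC = Ca + Mg + K + Na + (H+Al)
Step 2: CEC = 8.4 + 1.9 + 0.8 + 1.0 + 5.1
Step 3: CEC = 17.2 cmol/kg

17.2


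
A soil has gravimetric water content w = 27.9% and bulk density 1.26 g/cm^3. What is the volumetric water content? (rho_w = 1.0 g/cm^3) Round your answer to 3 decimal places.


Step 1: theta = (w / 100) * BD / rho_w
Step 2: theta = (27.9 / 100) * 1.26 / 1.0
Step 3: theta = 0.279 * 1.26
Step 4: theta = 0.352

0.352


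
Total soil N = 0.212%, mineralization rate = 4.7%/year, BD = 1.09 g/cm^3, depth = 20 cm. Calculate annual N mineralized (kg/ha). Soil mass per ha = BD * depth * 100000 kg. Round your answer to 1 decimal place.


Step 1: Soil mass per ha = BD * depth * 100000 = 1.09 * 20 * 100000 = 2180000 kg
Step 2: Total N pool = soil mass * N%/100 = 2180000 * 0.212/100 = 4621.6 kg/ha
Step 3: N mineralized = N pool * rate%/100 = 4621.6 * 4.7/100 = 217.2 kg/ha/yr

217.2


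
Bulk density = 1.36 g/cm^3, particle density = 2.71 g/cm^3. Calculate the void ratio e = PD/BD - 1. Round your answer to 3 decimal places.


Step 1: e = PD / BD - 1
Step 2: e = 2.71 / 1.36 - 1
Step 3: e = 1.99265 - 1
Step 4: e = 0.993

0.993


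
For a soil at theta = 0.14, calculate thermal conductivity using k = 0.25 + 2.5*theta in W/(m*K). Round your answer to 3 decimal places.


Step 1: k = 0.25 + 2.5 * theta
Step 2: k = 0.25 + 2.5 * 0.14
Step 3: k = 0.25 + 0.35
Step 4: k = 0.6 W/(m*K)

0.6


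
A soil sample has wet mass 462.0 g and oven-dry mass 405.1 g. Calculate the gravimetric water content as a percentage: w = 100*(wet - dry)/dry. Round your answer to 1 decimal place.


Step 1: Water mass = wet - dry = 462.0 - 405.1 = 56.9 g
Step 2: w = 100 * water mass / dry mass
Step 3: w = 100 * 56.9 / 405.1 = 14.0%

14.0


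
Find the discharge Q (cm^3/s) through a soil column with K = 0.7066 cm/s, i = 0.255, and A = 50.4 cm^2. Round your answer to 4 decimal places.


Step 1: Apply Darcy's law: Q = K * i * A
Step 2: Q = 0.7066 * 0.255 * 50.4
Step 3: Q = 9.0812 cm^3/s

9.0812


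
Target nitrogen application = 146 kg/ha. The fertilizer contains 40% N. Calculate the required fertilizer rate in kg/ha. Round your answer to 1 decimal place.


Step 1: Fertilizer rate = target N / (N content / 100)
Step 2: Rate = 146 / (40 / 100)
Step 3: Rate = 146 / 0.4
Step 4: Rate = 365.0 kg/ha

365.0


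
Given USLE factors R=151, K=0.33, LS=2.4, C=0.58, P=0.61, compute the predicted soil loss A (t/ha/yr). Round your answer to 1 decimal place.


Step 1: A = R * K * LS * C * P
Step 2: R * K = 151 * 0.33 = 49.83
Step 3: (R*K) * LS = 49.83 * 2.4 = 119.592
Step 4: * C * P = 119.592 * 0.58 * 0.61 = 42.3
Step 5: A = 42.3 t/(ha*yr)

42.3


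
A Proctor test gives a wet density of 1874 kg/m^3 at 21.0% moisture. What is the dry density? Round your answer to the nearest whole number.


Step 1: Dry density = wet density / (1 + w/100)
Step 2: Dry density = 1874 / (1 + 21.0/100)
Step 3: Dry density = 1874 / 1.21
Step 4: Dry density = 1549 kg/m^3

1549


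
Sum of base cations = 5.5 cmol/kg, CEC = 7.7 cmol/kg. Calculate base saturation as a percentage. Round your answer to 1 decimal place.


Step 1: BS = 100 * (sum of bases) / CEC
Step 2: BS = 100 * 5.5 / 7.7
Step 3: BS = 71.4%

71.4


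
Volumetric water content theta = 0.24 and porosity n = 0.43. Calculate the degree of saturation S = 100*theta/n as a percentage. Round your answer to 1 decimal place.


Step 1: S = 100 * theta_v / n
Step 2: S = 100 * 0.24 / 0.43
Step 3: S = 55.8%

55.8


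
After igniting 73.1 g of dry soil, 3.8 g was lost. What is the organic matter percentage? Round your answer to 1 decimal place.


Step 1: OM% = 100 * LOI / sample mass
Step 2: OM = 100 * 3.8 / 73.1
Step 3: OM = 5.2%

5.2


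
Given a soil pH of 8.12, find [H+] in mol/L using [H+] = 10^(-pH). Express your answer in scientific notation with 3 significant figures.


Step 1: [H+] = 10^(-pH)
Step 2: [H+] = 10^(-8.12)
Step 3: [H+] = 7.59e-09 mol/L

7.59e-09


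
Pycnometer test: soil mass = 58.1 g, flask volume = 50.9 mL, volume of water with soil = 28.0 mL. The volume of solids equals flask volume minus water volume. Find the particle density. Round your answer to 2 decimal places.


Step 1: Volume of solids = flask volume - water volume with soil
Step 2: V_solids = 50.9 - 28.0 = 22.9 mL
Step 3: Particle density = mass / V_solids = 58.1 / 22.9 = 2.54 g/cm^3

2.54


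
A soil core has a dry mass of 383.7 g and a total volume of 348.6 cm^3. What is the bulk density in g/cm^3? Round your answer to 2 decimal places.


Step 1: Identify the formula: BD = dry mass / volume
Step 2: Substitute values: BD = 383.7 / 348.6
Step 3: BD = 1.1 g/cm^3

1.1


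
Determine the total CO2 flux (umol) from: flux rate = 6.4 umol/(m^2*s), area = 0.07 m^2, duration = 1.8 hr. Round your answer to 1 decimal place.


Step 1: Convert time to seconds: 1.8 hr * 3600 = 6480.0 s
Step 2: Total = flux * area * time_s
Step 3: Total = 6.4 * 0.07 * 6480.0
Step 4: Total = 2903.0 umol

2903.0


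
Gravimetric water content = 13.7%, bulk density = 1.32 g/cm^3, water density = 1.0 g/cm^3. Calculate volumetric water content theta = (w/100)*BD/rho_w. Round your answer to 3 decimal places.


Step 1: theta = (w / 100) * BD / rho_w
Step 2: theta = (13.7 / 100) * 1.32 / 1.0
Step 3: theta = 0.137 * 1.32
Step 4: theta = 0.181

0.181


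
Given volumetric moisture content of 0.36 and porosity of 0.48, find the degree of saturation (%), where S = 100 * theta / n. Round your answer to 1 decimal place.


Step 1: S = 100 * theta_v / n
Step 2: S = 100 * 0.36 / 0.48
Step 3: S = 75.0%

75.0


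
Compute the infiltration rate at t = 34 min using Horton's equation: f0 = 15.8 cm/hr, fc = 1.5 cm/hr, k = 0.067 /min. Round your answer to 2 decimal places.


Step 1: f = fc + (f0 - fc) * exp(-k * t)
Step 2: exp(-0.067 * 34) = 0.102489
Step 3: f = 1.5 + (15.8 - 1.5) * 0.102489
Step 4: f = 1.5 + 14.3 * 0.102489
Step 5: f = 2.97 cm/hr

2.97


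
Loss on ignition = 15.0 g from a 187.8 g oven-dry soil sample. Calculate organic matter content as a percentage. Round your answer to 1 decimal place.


Step 1: OM% = 100 * LOI / sample mass
Step 2: OM = 100 * 15.0 / 187.8
Step 3: OM = 8.0%

8.0


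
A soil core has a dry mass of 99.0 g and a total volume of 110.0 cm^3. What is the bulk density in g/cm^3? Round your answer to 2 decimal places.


Step 1: Identify the formula: BD = dry mass / volume
Step 2: Substitute values: BD = 99.0 / 110.0
Step 3: BD = 0.9 g/cm^3

0.9


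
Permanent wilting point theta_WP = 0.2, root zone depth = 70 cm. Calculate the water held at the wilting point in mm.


Step 1: Water (mm) = theta_WP * depth * 10
Step 2: Water = 0.2 * 70 * 10
Step 3: Water = 140.0 mm

140.0


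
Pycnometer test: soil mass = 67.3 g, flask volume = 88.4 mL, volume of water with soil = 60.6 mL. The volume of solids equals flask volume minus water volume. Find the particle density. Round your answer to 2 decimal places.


Step 1: Volume of solids = flask volume - water volume with soil
Step 2: V_solids = 88.4 - 60.6 = 27.8 mL
Step 3: Particle density = mass / V_solids = 67.3 / 27.8 = 2.42 g/cm^3

2.42


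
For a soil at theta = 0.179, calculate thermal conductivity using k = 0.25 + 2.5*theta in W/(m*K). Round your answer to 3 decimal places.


Step 1: k = 0.25 + 2.5 * theta
Step 2: k = 0.25 + 2.5 * 0.179
Step 3: k = 0.25 + 0.448
Step 4: k = 0.698 W/(m*K)

0.698


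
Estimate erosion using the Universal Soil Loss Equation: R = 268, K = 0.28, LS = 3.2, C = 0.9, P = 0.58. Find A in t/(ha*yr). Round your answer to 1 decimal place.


Step 1: A = R * K * LS * C * P
Step 2: R * K = 268 * 0.28 = 75.04
Step 3: (R*K) * LS = 75.04 * 3.2 = 240.128
Step 4: * C * P = 240.128 * 0.9 * 0.58 = 125.3
Step 5: A = 125.3 t/(ha*yr)

125.3


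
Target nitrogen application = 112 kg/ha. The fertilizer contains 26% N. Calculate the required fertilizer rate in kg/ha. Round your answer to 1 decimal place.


Step 1: Fertilizer rate = target N / (N content / 100)
Step 2: Rate = 112 / (26 / 100)
Step 3: Rate = 112 / 0.26
Step 4: Rate = 430.8 kg/ha

430.8


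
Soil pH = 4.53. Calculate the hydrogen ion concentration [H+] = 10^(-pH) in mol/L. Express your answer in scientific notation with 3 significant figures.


Step 1: [H+] = 10^(-pH)
Step 2: [H+] = 10^(-4.53)
Step 3: [H+] = 2.95e-05 mol/L

2.95e-05


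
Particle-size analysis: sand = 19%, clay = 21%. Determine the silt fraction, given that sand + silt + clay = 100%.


Step 1: sand + silt + clay = 100%
Step 2: silt = 100 - sand - clay
Step 3: silt = 100 - 19 - 21
Step 4: silt = 60%

60


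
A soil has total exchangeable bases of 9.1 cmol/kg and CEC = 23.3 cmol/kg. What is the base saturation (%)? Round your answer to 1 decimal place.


Step 1: BS = 100 * (sum of bases) / CEC
Step 2: BS = 100 * 9.1 / 23.3
Step 3: BS = 39.1%

39.1


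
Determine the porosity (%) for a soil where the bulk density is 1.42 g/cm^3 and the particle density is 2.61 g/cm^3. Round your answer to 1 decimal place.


Step 1: Formula: n = 100 * (1 - BD / PD)
Step 2: n = 100 * (1 - 1.42 / 2.61)
Step 3: n = 100 * (1 - 0.54406)
Step 4: n = 45.6%

45.6


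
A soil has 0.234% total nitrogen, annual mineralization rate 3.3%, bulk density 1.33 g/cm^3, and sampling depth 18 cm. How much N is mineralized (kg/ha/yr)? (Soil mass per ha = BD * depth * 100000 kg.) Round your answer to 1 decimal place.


Step 1: Soil mass per ha = BD * depth * 100000 = 1.33 * 18 * 100000 = 2394000 kg
Step 2: Total N pool = soil mass * N%/100 = 2394000 * 0.234/100 = 5601.96 kg/ha
Step 3: N mineralized = N pool * rate%/100 = 5601.96 * 3.3/100 = 184.9 kg/ha/yr

184.9


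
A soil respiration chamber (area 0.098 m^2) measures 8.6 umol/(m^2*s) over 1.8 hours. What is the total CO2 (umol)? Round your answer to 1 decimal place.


Step 1: Convert time to seconds: 1.8 hr * 3600 = 6480.0 s
Step 2: Total = flux * area * time_s
Step 3: Total = 8.6 * 0.098 * 6480.0
Step 4: Total = 5461.3 umol

5461.3


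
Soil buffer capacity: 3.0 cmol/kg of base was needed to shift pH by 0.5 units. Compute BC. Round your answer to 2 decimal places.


Step 1: BC = change in base / change in pH
Step 2: BC = 3.0 / 0.5
Step 3: BC = 6.0 cmol/(kg*pH unit)

6.0


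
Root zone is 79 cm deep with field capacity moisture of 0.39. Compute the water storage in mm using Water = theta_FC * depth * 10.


Step 1: Water (mm) = theta_FC * depth (cm) * 10
Step 2: Water = 0.39 * 79 * 10
Step 3: Water = 308.1 mm

308.1


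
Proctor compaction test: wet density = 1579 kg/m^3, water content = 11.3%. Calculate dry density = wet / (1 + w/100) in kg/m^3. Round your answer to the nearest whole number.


Step 1: Dry density = wet density / (1 + w/100)
Step 2: Dry density = 1579 / (1 + 11.3/100)
Step 3: Dry density = 1579 / 1.113
Step 4: Dry density = 1419 kg/m^3

1419
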